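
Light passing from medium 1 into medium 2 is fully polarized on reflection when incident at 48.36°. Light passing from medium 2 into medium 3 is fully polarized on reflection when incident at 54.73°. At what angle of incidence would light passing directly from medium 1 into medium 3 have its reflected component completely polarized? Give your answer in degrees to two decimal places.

Each Brewster angle gives a ratio: n₂/n₁ = tan 48.36° = 1.1247, n₃/n₂ = tan 54.73° = 1.4139.
n₃/n₁ = 1.5903. Then tan θ_B(1→3) = n₃/n₁, so θ_B(1→3) = arctan(1.5903) = 57.84°.

θ_B ≈ 57.84°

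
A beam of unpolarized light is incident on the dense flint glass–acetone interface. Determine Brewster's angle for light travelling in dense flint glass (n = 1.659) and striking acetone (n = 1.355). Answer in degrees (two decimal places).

θ_B ≈ 39.24°

At Brewster's angle the reflected and refracted rays are perpendicular, which with Snell's law gives tan θ_B = n₂/n₁.
Brewster's condition: tan θ_B = n₂/n₁ = 1.355/1.659 = 0.8168. Taking the arctangent, θ_B = 39.24°.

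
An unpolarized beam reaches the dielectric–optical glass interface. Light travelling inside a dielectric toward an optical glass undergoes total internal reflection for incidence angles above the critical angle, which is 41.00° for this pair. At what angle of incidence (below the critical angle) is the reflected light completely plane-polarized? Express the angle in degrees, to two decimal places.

θ_B ≈ 33.27°

At the critical angle sin θ_c = n₂/n₁, giving n₂/n₁ = sin 41.00° = 0.6561.
Then tan θ_B = n₂/n₁ = 0.6561, so θ_B = arctan 0.6561 = 33.27°.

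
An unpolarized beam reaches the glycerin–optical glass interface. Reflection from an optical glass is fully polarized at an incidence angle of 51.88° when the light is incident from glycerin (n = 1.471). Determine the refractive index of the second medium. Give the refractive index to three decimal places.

n ≈ 1.875

At the Brewster angle, tan θ_B = n₂/n₁ with n₁ on the incident side (glycerin) and n₂ on the transmitted side (an optical glass).
n₂ = n₁ tan θ_B = 1.471 × tan 51.88° = 1.875.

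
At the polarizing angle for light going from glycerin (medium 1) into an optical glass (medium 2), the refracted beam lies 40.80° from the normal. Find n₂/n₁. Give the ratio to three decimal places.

θ_B + θ_t = 90°, so θ_B = 90° − 40.80° = 49.20°.
Then n₂/n₁ = tan θ_B = tan 49.20° = 1.159.

n₂/n₁ ≈ 1.159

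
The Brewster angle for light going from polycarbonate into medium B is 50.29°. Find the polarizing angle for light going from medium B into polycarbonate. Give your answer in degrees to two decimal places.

tan θ_B' = n₁/n₂ = 1/tan θ_B, so θ_B' = 90° − θ_B.
θ_B' = 90° − 50.29° = 39.71°.

θ_B' ≈ 39.71°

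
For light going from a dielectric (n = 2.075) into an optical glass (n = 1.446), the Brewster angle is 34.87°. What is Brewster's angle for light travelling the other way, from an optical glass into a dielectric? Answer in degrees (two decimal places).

Reversing the direction swaps n₁ and n₂, so tan θ_B' = 1/tan θ_B and θ_B' = 90° − θ_B.
Hence θ_B' = 90° − 34.87° = 55.13°.

θ_B' ≈ 55.13°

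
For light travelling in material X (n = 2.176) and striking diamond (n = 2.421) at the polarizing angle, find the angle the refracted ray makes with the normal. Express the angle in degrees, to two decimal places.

tan θ_B = n₂/n₁ = 2.421/2.176 = 1.1126, so θ_B = 48.05°.
The refracted ray is perpendicular to the reflected ray, so θ_t = 90° − θ_B = 41.95°.

θ_t ≈ 41.95°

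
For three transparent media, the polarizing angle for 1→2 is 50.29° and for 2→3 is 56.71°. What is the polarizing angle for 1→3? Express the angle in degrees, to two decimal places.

θ_B ≈ 61.39°

Each Brewster angle gives a ratio: n₂/n₁ = tan 50.29° = 1.2041, n₃/n₂ = tan 56.71° = 1.5229.
Multiplying, n₃/n₁ = 1.2041 × 1.5229 = 1.8337, and θ_B(1→3) = arctan 1.8337 = 61.39°.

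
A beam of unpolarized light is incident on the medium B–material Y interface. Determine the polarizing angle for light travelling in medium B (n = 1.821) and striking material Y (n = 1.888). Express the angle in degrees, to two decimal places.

θ_B ≈ 46.03°

tan θ_B = n₂/n₁ = 1.888/1.821 = 1.0368. Taking the arctangent, θ_B = 46.03°.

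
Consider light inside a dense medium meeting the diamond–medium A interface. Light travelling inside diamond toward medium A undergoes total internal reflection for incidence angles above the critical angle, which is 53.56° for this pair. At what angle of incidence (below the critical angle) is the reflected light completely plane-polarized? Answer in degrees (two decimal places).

θ_B ≈ 38.82°

n₂/n₁ = sin θ_c = sin 53.56° = 0.8045.
tan θ_B equals the same ratio, so θ_B = arctan(0.8045) = 38.82°.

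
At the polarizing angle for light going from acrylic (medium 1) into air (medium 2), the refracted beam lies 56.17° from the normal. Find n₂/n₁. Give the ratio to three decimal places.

θ_B + θ_t = 90°, so θ_B = 90° − 56.17° = 33.83°.
Then n₂/n₁ = tan θ_B = tan 33.83° = 0.670.

n₂/n₁ ≈ 0.670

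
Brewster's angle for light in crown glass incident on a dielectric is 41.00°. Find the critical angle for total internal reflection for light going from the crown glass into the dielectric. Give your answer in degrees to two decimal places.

θ_c ≈ 60.38°

From Brewster, n₂/n₁ = tan θ_B = tan 41.00° = 0.8693.
Then sin θ_c = n₂/n₁ = 0.8693, so θ_c = arcsin 0.8693 = 60.38°.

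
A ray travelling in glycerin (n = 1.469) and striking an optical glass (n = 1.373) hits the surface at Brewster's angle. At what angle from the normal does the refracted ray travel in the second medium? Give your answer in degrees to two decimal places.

First find Brewster's angle: tan θ_B = 1.373/1.469 = 0.9346, giving θ_B = 43.07°.
At Brewster's angle the reflected and refracted rays are perpendicular, so θ_t = 90° − θ_B = 90° − 43.07° = 46.93°.

θ_t ≈ 46.93°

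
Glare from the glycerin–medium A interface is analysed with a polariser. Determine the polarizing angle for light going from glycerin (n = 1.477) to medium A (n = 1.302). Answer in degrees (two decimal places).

θ_B ≈ 41.40°

Here n₂/n₁ = 1.302/1.477 = 0.8815, and Brewster's law gives tan θ_B = n₂/n₁. Taking the arctangent, θ_B = 41.40°.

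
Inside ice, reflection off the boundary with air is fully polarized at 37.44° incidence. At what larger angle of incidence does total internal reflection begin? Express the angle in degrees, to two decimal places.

θ_c ≈ 49.97°

From Brewster, n₂/n₁ = tan θ_B = tan 37.44° = 0.7657.
Then sin θ_c = n₂/n₁ = 0.7657, so θ_c = arcsin 0.7657 = 49.97°.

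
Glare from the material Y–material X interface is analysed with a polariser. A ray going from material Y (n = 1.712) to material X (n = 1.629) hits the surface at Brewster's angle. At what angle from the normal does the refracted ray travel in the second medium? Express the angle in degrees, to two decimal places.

θ_t ≈ 46.42°

First find Brewster's angle: tan θ_B = 1.629/1.712 = 0.9515, giving θ_B = 43.58°.
Since θ_B + θ_t = 90° at Brewster incidence, θ_t = 90° − 43.58° = 46.42°.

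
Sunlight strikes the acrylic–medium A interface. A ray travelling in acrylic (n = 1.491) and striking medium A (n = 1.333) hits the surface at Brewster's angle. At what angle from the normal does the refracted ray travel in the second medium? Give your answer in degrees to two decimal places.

tan θ_B = n₂/n₁ = 1.333/1.491 = 0.8940, so θ_B = 41.80°.
Since θ_B + θ_t = 90° at Brewster incidence, θ_t = 90° − 41.80° = 48.20°.

θ_t ≈ 48.20°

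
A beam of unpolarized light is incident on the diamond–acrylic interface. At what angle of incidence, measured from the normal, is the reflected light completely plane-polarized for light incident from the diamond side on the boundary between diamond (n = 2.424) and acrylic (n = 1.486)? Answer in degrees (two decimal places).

θ_B ≈ 31.51°

Brewster's condition: tan θ_B = n₂/n₁ = 1.486/2.424 = 0.6130. Taking the arctangent, θ_B = 31.51°.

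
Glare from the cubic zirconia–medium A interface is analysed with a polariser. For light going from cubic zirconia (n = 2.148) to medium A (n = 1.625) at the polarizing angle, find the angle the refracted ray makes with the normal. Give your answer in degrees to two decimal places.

θ_B = arctan(n₂/n₁) = arctan(1.625/2.148) = 37.11°.
Since θ_B + θ_t = 90° at Brewster incidence, θ_t = 90° − 37.11° = 52.89°.

θ_t ≈ 52.89°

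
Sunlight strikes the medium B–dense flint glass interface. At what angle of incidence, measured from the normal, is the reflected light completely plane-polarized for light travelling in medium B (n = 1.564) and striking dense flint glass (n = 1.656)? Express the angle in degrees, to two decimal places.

θ_B ≈ 46.64°

At Brewster's angle the reflected and refracted rays are perpendicular, which with Snell's law gives tan θ_B = n₂/n₁.
Brewster's condition: tan θ_B = n₂/n₁ = 1.656/1.564 = 1.0588.
So θ_B = arctan 1.0588 = 46.64°.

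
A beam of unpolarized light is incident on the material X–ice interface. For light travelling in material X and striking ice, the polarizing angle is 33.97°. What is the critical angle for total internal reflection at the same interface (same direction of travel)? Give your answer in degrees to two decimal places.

tan θ_B = n₂/n₁ = tan 33.97° = 0.6737.
Total internal reflection: sin θ_c = n₂/n₁ = 0.6737.
θ_c = arcsin(0.6737) = 42.36°.

θ_c ≈ 42.36°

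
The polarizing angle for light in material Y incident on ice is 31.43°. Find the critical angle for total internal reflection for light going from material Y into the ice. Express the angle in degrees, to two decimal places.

n₂/n₁ = tan 31.43° = 0.6111; the critical angle satisfies sin θ_c = n₂/n₁.
θ_c = arcsin(0.6111) = 37.67°.

θ_c ≈ 37.67°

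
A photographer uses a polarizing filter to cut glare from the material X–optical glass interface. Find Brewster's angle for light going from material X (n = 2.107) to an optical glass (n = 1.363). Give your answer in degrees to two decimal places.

θ_B ≈ 32.90°

Here n₂/n₁ = 1.363/2.107 = 0.6469, and Brewster's law gives tan θ_B = n₂/n₁. Taking the arctangent, θ_B = 32.90°.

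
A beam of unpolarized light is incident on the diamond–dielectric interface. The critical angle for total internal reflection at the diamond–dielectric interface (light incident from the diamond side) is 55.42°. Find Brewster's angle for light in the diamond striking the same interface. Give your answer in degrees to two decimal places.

n₂/n₁ = sin θ_c = sin 55.42° = 0.8233.
tan θ_B equals the same ratio, so θ_B = arctan(0.8233) = 39.47°.

θ_B ≈ 39.47°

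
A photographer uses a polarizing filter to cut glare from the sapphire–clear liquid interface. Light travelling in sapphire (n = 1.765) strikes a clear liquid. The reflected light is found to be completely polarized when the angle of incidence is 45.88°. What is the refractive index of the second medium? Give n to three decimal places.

Full polarization of the reflected beam means tan θ_B = n₂/n₁, where n₁ is the incident medium (sapphire).
n₂ = n₁ tan θ_B = 1.765 × tan 45.88° = 1.820.

n ≈ 1.820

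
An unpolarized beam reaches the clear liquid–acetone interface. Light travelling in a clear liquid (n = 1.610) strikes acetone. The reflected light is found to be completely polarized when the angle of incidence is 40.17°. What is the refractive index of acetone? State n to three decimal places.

n ≈ 1.359

At the polarizing angle, tan θ_B = n₂/n₁ with n₁ on the incident side (a clear liquid) and n₂ on the transmitted side (acetone).
n₂ = n₁ tan θ_B = 1.610 × tan 40.17° = 1.359.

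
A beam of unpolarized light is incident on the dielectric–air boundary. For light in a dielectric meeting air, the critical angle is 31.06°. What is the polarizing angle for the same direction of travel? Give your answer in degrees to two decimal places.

θ_B ≈ 27.29°

At the critical angle sin θ_c = n₂/n₁, giving n₂/n₁ = sin 31.06° = 0.5159.
Then tan θ_B = n₂/n₁ = 0.5159, so θ_B = arctan 0.5159 = 27.29°.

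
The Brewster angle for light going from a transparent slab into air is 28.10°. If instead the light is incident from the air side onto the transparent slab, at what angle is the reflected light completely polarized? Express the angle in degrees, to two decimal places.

tan θ_B' = n₁/n₂ = 1/tan θ_B, so θ_B' = 90° − θ_B.
θ_B' = 90° − 28.10° = 61.90°.

θ_B' ≈ 61.90°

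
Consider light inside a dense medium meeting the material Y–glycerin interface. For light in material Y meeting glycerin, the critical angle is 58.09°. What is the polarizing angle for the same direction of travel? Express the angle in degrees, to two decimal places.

θ_B ≈ 40.33°

At the critical angle sin θ_c = n₂/n₁, giving n₂/n₁ = sin 58.09° = 0.8489.
Then tan θ_B = n₂/n₁ = 0.8489, so θ_B = arctan 0.8489 = 40.33°.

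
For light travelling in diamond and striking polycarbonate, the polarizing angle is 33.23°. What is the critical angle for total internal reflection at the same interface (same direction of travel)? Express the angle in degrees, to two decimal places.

tan θ_B = n₂/n₁ = tan 33.23° = 0.6551.
Total internal reflection: sin θ_c = n₂/n₁ = 0.6551.
θ_c = arcsin(0.6551) = 40.93°.

θ_c ≈ 40.93°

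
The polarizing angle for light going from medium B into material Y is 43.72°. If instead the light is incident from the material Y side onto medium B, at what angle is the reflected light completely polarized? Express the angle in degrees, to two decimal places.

The two Brewster angles are complementary: θ_B' = 90° − θ_B = 90° − 43.72° = 46.28°.

θ_B' ≈ 46.28°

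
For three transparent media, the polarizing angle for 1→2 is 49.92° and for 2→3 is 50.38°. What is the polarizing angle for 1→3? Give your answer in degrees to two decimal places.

θ_B ≈ 55.14°

Each Brewster angle gives a ratio: n₂/n₁ = tan 49.92° = 1.1884, n₃/n₂ = tan 50.38° = 1.2079.
n₃/n₁ = 1.4355. Then tan θ_B(1→3) = n₃/n₁, so θ_B(1→3) = arctan(1.4355) = 55.14°.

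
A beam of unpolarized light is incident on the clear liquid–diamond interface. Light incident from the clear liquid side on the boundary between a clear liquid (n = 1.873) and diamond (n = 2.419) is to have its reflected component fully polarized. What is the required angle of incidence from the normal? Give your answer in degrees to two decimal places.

θ_B ≈ 52.25°

tan θ_B = n₂/n₁ = 2.419/1.873 = 1.2915. Taking the arctangent, θ_B = 52.25°.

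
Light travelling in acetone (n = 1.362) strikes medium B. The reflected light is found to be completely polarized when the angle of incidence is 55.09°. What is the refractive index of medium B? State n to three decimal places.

n ≈ 1.952

At the polarizing angle, tan θ_B = n₂/n₁ with n₁ on the incident side (acetone) and n₂ on the transmitted side (medium B).
n₂ = n₁ tan θ_B = 1.362 × tan 55.09° = 1.952.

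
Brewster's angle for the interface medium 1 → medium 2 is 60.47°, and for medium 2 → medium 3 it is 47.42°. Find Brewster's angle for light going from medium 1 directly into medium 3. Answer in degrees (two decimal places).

Each Brewster angle gives a ratio: n₂/n₁ = tan 60.47° = 1.7653, n₃/n₂ = tan 47.42° = 1.0883.
Multiplying, n₃/n₁ = 1.7653 × 1.0883 = 1.9211, and θ_B(1→3) = arctan 1.9211 = 62.50°.

θ_B ≈ 62.50°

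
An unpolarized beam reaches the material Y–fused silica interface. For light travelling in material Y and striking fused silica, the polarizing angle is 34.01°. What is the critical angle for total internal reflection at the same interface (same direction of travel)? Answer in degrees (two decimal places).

θ_c ≈ 42.44°

From Brewster, n₂/n₁ = tan θ_B = tan 34.01° = 0.6748.
Then sin θ_c = n₂/n₁ = 0.6748, so θ_c = arcsin 0.6748 = 42.44°.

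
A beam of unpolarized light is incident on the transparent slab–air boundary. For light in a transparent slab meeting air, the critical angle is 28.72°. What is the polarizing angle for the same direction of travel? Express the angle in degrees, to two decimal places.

θ_B ≈ 25.67°

n₂/n₁ = sin θ_c = sin 28.72° = 0.4805.
tan θ_B equals the same ratio, so θ_B = arctan(0.4805) = 25.67°.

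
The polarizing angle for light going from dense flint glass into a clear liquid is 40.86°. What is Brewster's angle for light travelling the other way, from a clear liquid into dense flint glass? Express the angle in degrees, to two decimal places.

θ_B' ≈ 49.14°

tan θ_B' = n₁/n₂ = 1/tan θ_B, so θ_B' = 90° − θ_B.
θ_B' = 90° − 40.86° = 49.14°.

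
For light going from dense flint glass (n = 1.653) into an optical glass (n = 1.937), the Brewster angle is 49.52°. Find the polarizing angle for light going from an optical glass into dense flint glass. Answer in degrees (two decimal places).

tan θ_B' = n₁/n₂ = 1/tan θ_B, so θ_B' = 90° − θ_B.
θ_B' = 90° − 49.52° = 40.48°.

θ_B' ≈ 40.48°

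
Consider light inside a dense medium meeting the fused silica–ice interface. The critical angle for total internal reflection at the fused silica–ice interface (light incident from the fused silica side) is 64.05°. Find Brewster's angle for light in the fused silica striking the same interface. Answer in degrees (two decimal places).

At the critical angle sin θ_c = n₂/n₁, giving n₂/n₁ = sin 64.05° = 0.8992.
Then tan θ_B = n₂/n₁ = 0.8992, so θ_B = arctan 0.8992 = 41.96°.

θ_B ≈ 41.96°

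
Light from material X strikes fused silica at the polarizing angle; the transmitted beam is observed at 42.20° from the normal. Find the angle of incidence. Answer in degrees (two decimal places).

Since the reflected and refracted rays are at right angles at the polarizing angle, θ_B + θ_t = 90°.
So θ_B = 90° − θ_t = 90° − 42.20° = 47.80°.

θ_B ≈ 47.80°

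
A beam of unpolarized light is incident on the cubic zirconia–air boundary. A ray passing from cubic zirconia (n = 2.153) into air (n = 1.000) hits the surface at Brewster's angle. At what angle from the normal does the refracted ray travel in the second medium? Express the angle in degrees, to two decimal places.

First find Brewster's angle: tan θ_B = 1.000/2.153 = 0.4645, giving θ_B = 24.91°.
At Brewster's angle the reflected and refracted rays are perpendicular, so θ_t = 90° − θ_B = 90° − 24.91° = 65.09°.

θ_t ≈ 65.09°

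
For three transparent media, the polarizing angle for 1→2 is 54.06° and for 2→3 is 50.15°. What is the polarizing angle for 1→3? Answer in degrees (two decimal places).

tan θ_B(1→2) = n₂/n₁ = tan 54.06° = 1.3794.
tan θ_B(2→3) = n₃/n₂ = tan 50.15° = 1.1981.
Multiplying, n₃/n₁ = 1.3794 × 1.1981 = 1.6527, and θ_B(1→3) = arctan 1.6527 = 58.82°.

θ_B ≈ 58.82°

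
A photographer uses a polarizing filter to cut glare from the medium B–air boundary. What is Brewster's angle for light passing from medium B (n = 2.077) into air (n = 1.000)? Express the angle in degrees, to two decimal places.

θ_B ≈ 25.71°

Brewster's condition: tan θ_B = n₂/n₁ = 1.000/2.077 = 0.4815. Taking the arctangent, θ_B = 25.71°.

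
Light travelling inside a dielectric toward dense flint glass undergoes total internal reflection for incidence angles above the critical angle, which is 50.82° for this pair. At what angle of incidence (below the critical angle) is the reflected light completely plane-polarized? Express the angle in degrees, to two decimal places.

θ_B ≈ 37.78°

sin θ_c = n₂/n₁, so n₂/n₁ = sin 50.82° = 0.7752.
Brewster: tan θ_B = n₂/n₁ = 0.7752.
θ_B = arctan(0.7752) = 37.78°.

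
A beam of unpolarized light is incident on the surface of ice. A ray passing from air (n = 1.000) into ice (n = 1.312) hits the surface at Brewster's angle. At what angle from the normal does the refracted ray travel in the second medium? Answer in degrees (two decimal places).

θ_B = arctan(n₂/n₁) = arctan(1.312/1.000) = 52.69°.
The refracted ray is perpendicular to the reflected ray, so θ_t = 90° − θ_B = 37.31°.

θ_t ≈ 37.31°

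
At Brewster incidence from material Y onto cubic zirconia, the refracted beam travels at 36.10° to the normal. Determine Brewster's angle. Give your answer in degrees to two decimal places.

Since the reflected and refracted rays are at right angles at the polarizing angle, θ_B + θ_t = 90°.
θ_B = 90° − 36.10° = 53.90°.

θ_B ≈ 53.90°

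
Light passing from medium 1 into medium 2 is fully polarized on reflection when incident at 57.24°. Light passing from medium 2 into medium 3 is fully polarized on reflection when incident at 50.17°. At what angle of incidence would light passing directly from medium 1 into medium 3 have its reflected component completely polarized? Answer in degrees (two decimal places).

θ_B ≈ 61.78°

Each Brewster angle gives a ratio: n₂/n₁ = tan 57.24° = 1.5541, n₃/n₂ = tan 50.17° = 1.1990.
So n₃/n₁ = (n₂/n₁)(n₃/n₂) = 1.5541 × 1.1990 = 1.8633.
θ_B(1→3) = arctan(1.8633) = 61.78°.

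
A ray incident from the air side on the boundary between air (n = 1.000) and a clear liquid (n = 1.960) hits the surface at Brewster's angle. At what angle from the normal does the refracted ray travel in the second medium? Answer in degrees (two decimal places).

θ_t ≈ 27.03°

First find Brewster's angle: tan θ_B = 1.960/1.000 = 1.9600, giving θ_B = 62.97°.
Since θ_B + θ_t = 90° at Brewster incidence, θ_t = 90° − 62.97° = 27.03°.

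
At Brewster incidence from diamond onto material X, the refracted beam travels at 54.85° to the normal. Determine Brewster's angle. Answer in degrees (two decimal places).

θ_B ≈ 35.15°

Since the reflected and refracted rays are at right angles at the polarizing angle, θ_B + θ_t = 90°.
So θ_B = 90° − θ_t = 90° − 54.85° = 35.15°.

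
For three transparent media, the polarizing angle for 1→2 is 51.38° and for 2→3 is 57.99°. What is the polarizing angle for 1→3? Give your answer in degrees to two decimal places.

n₂/n₁ = tan 51.38° = 1.2518 and n₃/n₂ = tan 57.99° = 1.5997.
Multiplying, n₃/n₁ = 1.2518 × 1.5997 = 2.0025, and θ_B(1→3) = arctan 2.0025 = 63.46°.

θ_B ≈ 63.46°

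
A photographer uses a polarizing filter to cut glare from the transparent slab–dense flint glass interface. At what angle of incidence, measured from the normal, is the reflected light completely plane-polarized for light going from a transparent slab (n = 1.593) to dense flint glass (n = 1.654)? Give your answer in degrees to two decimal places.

θ_B ≈ 46.08°

Brewster's condition: tan θ_B = n₂/n₁ = 1.654/1.593 = 1.0383.
θ_B = arctan(1.0383) = 46.08°.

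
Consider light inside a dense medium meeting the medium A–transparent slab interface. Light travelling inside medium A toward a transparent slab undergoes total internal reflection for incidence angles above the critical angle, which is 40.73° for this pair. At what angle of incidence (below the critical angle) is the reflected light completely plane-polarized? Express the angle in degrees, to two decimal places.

n₂/n₁ = sin θ_c = sin 40.73° = 0.6525.
tan θ_B equals the same ratio, so θ_B = arctan(0.6525) = 33.12°.

θ_B ≈ 33.12°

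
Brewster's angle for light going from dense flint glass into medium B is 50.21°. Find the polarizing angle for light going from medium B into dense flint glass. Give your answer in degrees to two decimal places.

The two Brewster angles are complementary: θ_B' = 90° − θ_B = 90° − 50.21° = 39.79°.

θ_B' ≈ 39.79°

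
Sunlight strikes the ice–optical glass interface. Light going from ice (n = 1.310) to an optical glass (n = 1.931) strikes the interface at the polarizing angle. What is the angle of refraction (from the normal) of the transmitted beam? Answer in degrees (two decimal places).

θ_t ≈ 34.15°

First find Brewster's angle: tan θ_B = 1.931/1.310 = 1.4740, giving θ_B = 55.85°.
At Brewster's angle the reflected and refracted rays are perpendicular, so θ_t = 90° − θ_B = 90° − 55.85° = 34.15°.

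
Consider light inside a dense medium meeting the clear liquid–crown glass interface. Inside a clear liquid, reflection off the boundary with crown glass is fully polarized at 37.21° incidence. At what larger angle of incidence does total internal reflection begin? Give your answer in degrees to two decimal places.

From Brewster, n₂/n₁ = tan θ_B = tan 37.21° = 0.7593.
Then sin θ_c = n₂/n₁ = 0.7593, so θ_c = arcsin 0.7593 = 49.40°.

θ_c ≈ 49.40°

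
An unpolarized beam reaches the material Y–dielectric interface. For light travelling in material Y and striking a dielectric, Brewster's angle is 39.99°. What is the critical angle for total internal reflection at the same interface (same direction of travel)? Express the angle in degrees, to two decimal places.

n₂/n₁ = tan 39.99° = 0.8388; the critical angle satisfies sin θ_c = n₂/n₁.
θ_c = arcsin(0.8388) = 57.01°.

θ_c ≈ 57.01°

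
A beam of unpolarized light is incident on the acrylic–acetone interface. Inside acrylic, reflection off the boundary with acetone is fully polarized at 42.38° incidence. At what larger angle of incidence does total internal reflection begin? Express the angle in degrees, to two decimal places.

θ_c ≈ 65.85°

n₂/n₁ = tan 42.38° = 0.9125; the critical angle satisfies sin θ_c = n₂/n₁.
θ_c = arcsin(0.9125) = 65.85°.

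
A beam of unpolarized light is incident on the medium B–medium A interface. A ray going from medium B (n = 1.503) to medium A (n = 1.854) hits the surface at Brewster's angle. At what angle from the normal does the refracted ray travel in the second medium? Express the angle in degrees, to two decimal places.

θ_t ≈ 39.03°

First find Brewster's angle: tan θ_B = 1.854/1.503 = 1.2335, giving θ_B = 50.97°.
At Brewster's angle the reflected and refracted rays are perpendicular, so θ_t = 90° − θ_B = 90° − 50.97° = 39.03°.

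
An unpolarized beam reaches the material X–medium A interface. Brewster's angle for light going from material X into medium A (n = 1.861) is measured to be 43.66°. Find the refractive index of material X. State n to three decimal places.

n ≈ 1.950

Full polarization of the reflected beam means tan θ_B = n₂/n₁, where n₁ is the incident medium (material X).
n₁ = n₂ / tan θ_B = 1.861 / tan 43.66° = 1.950.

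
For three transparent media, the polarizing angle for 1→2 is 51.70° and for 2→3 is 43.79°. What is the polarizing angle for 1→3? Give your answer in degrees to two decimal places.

θ_B ≈ 50.52°

n₂/n₁ = tan 51.70° = 1.2662 and n₃/n₂ = tan 43.79° = 0.9586.
n₃/n₁ = 1.2138. Then tan θ_B(1→3) = n₃/n₁, so θ_B(1→3) = arctan(1.2138) = 50.52°.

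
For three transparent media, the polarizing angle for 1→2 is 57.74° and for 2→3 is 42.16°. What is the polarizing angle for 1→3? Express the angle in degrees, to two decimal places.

Each Brewster angle gives a ratio: n₂/n₁ = tan 57.74° = 1.5843, n₃/n₂ = tan 42.16° = 0.9055.
n₃/n₁ = 1.4345. Then tan θ_B(1→3) = n₃/n₁, so θ_B(1→3) = arctan(1.4345) = 55.12°.

θ_B ≈ 55.12°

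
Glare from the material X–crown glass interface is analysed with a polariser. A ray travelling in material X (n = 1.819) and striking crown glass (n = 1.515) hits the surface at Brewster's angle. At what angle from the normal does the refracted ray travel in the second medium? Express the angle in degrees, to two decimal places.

θ_t ≈ 50.21°

First find Brewster's angle: tan θ_B = 1.515/1.819 = 0.8329, giving θ_B = 39.79°.
Since θ_B + θ_t = 90° at Brewster incidence, θ_t = 90° − 39.79° = 50.21°.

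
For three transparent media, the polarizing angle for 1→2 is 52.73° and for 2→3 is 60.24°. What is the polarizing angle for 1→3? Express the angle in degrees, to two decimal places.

n₂/n₁ = tan 52.73° = 1.3141 and n₃/n₂ = tan 60.24° = 1.7489.
Multiplying, n₃/n₁ = 1.3141 × 1.7489 = 2.2983, and θ_B(1→3) = arctan 2.2983 = 66.49°.

θ_B ≈ 66.49°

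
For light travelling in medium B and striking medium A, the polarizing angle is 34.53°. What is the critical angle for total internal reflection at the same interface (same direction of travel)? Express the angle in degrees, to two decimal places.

n₂/n₁ = tan 34.53° = 0.6881; the critical angle satisfies sin θ_c = n₂/n₁.
θ_c = arcsin(0.6881) = 43.48°.

θ_c ≈ 43.48°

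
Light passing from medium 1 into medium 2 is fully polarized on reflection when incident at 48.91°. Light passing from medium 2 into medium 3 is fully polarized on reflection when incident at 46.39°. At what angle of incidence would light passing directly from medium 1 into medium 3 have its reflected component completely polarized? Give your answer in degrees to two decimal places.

tan θ_B(1→2) = n₂/n₁ = tan 48.91° = 1.1467.
tan θ_B(2→3) = n₃/n₂ = tan 46.39° = 1.0497.
So n₃/n₁ = (n₂/n₁)(n₃/n₂) = 1.1467 × 1.0497 = 1.2038.
θ_B(1→3) = arctan(1.2038) = 50.28°.

θ_B ≈ 50.28°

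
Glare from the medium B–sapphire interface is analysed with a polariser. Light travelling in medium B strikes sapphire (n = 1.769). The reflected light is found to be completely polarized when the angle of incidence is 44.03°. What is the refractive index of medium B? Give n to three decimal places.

Brewster's law: tan θ_B = n₂/n₁ (light incident in medium B, refracted into sapphire).
n₁ = n₂ / tan θ_B = 1.769 / tan 44.03° = 1.830.

n ≈ 1.830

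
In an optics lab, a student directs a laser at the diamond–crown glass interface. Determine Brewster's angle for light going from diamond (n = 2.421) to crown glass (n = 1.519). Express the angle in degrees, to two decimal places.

θ_B ≈ 32.11°

Here n₂/n₁ = 1.519/2.421 = 0.6274, and Brewster's law gives tan θ_B = n₂/n₁.
So θ_B = arctan 0.6274 = 32.11°.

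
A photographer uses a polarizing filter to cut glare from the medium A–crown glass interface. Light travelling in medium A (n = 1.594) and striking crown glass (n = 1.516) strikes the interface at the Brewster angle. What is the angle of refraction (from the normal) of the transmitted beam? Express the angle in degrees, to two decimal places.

θ_t ≈ 46.44°

θ_B = arctan(n₂/n₁) = arctan(1.516/1.594) = 43.56°.
Since θ_B + θ_t = 90° at Brewster incidence, θ_t = 90° − 43.56° = 46.44°.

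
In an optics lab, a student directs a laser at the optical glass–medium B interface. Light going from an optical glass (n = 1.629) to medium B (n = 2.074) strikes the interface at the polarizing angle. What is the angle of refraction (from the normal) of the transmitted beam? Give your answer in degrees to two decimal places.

tan θ_B = n₂/n₁ = 2.074/1.629 = 1.2732, so θ_B = 51.85°.
Since θ_B + θ_t = 90° at Brewster incidence, θ_t = 90° − 51.85° = 38.15°.

θ_t ≈ 38.15°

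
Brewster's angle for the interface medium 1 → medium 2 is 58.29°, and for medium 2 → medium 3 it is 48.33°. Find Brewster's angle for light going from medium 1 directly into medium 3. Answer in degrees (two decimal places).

θ_B ≈ 61.19°

tan θ_B(1→2) = n₂/n₁ = tan 58.29° = 1.6185.
tan θ_B(2→3) = n₃/n₂ = tan 48.33° = 1.1236.
n₃/n₁ = 1.8185. Then tan θ_B(1→3) = n₃/n₁, so θ_B(1→3) = arctan(1.8185) = 61.19°.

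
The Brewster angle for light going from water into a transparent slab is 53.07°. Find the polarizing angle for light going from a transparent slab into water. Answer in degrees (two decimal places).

Reversing the direction swaps n₁ and n₂, so tan θ_B' = 1/tan θ_B and θ_B' = 90° − θ_B.
Hence θ_B' = 90° − 53.07° = 36.93°.

θ_B' ≈ 36.93°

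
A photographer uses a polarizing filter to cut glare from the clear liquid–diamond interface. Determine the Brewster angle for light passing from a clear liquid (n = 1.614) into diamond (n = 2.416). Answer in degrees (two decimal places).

θ_B ≈ 56.26°

tan θ_B = n₂/n₁ = 2.416/1.614 = 1.4969.
θ_B = arctan(1.4969) = 56.26°.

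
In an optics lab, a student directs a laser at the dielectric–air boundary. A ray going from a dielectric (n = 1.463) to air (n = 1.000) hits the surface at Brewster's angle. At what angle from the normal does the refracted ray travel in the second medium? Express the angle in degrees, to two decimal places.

θ_t ≈ 55.65°

First find Brewster's angle: tan θ_B = 1.000/1.463 = 0.6835, giving θ_B = 34.35°.
The refracted ray is perpendicular to the reflected ray, so θ_t = 90° − θ_B = 55.65°.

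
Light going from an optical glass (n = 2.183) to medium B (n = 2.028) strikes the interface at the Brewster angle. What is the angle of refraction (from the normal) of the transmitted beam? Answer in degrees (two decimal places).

θ_t ≈ 47.11°

tan θ_B = n₂/n₁ = 2.028/2.183 = 0.9290, so θ_B = 42.89°.
Since θ_B + θ_t = 90° at Brewster incidence, θ_t = 90° − 42.89° = 47.11°.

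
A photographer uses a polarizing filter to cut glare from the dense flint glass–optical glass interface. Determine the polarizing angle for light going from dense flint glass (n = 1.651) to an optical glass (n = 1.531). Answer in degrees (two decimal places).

θ_B ≈ 42.84°

Brewster's condition: tan θ_B = n₂/n₁ = 1.531/1.651 = 0.9273.
So θ_B = arctan 0.9273 = 42.84°.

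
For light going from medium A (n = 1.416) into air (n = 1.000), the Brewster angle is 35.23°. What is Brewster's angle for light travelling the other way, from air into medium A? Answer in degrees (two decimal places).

θ_B' ≈ 54.77°

tan θ_B' = n₁/n₂ = 1/tan θ_B, so θ_B' = 90° − θ_B.
θ_B' = 90° − 35.23° = 54.77°.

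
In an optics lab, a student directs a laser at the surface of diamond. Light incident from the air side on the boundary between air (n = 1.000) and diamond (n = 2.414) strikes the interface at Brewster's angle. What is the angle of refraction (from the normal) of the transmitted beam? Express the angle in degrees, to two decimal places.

θ_t ≈ 22.50°

First find Brewster's angle: tan θ_B = 2.414/1.000 = 2.4140, giving θ_B = 67.50°.
Since θ_B + θ_t = 90° at Brewster incidence, θ_t = 90° − 67.50° = 22.50°.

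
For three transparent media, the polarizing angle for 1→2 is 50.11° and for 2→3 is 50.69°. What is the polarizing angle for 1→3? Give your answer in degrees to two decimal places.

Each Brewster angle gives a ratio: n₂/n₁ = tan 50.11° = 1.1964, n₃/n₂ = tan 50.69° = 1.2213.
Multiplying, n₃/n₁ = 1.1964 × 1.2213 = 1.4612, and θ_B(1→3) = arctan 1.4612 = 55.61°.

θ_B ≈ 55.61°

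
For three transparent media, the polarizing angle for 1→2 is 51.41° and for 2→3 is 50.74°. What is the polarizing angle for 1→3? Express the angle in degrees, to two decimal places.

tan θ_B(1→2) = n₂/n₁ = tan 51.41° = 1.2531.
tan θ_B(2→3) = n₃/n₂ = tan 50.74° = 1.2235.
n₃/n₁ = 1.5332. Then tan θ_B(1→3) = n₃/n₁, so θ_B(1→3) = arctan(1.5332) = 56.89°.

θ_B ≈ 56.89°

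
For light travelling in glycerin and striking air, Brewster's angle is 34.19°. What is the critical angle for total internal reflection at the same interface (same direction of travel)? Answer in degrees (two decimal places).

θ_c ≈ 42.79°

n₂/n₁ = tan 34.19° = 0.6793; the critical angle satisfies sin θ_c = n₂/n₁.
θ_c = arcsin(0.6793) = 42.79°.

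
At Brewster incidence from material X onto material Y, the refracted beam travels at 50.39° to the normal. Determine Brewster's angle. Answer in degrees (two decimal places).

At Brewster's angle the reflected and refracted rays are perpendicular, so θ_B + θ_t = 90°.
So θ_B = 90° − θ_t = 90° − 50.39° = 39.61°.

θ_B ≈ 39.61°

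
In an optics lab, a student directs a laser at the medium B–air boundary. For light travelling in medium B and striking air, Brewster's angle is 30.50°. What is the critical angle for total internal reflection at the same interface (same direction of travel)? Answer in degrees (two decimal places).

θ_c ≈ 36.09°

n₂/n₁ = tan 30.50° = 0.5890; the critical angle satisfies sin θ_c = n₂/n₁.
θ_c = arcsin(0.5890) = 36.09°.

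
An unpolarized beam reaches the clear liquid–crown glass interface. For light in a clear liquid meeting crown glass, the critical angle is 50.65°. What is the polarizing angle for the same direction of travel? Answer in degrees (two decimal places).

θ_B ≈ 37.71°

At the critical angle sin θ_c = n₂/n₁, giving n₂/n₁ = sin 50.65° = 0.7733.
Then tan θ_B = n₂/n₁ = 0.7733, so θ_B = arctan 0.7733 = 37.71°.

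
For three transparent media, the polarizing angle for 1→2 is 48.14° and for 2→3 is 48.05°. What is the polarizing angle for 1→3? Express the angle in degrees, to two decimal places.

Each Brewster angle gives a ratio: n₂/n₁ = tan 48.14° = 1.1161, n₃/n₂ = tan 48.05° = 1.1126.
Multiplying, n₃/n₁ = 1.1161 × 1.1126 = 1.2417, and θ_B(1→3) = arctan 1.2417 = 51.15°.

θ_B ≈ 51.15°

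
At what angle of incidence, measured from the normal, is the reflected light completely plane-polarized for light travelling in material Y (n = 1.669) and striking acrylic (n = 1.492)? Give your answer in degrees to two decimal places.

θ_B ≈ 41.80°

Brewster's condition: tan θ_B = n₂/n₁ = 1.492/1.669 = 0.8939.
So θ_B = arctan 0.8939 = 41.80°.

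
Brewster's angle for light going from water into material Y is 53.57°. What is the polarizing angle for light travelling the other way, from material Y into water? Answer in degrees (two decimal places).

tan θ_B' = n₁/n₂ = 1/tan θ_B, so θ_B' = 90° − θ_B.
θ_B' = 90° − 53.57° = 36.43°.

θ_B' ≈ 36.43°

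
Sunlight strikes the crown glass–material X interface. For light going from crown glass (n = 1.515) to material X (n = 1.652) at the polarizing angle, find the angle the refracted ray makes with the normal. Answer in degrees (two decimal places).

θ_B = arctan(n₂/n₁) = arctan(1.652/1.515) = 47.48°.
The refracted ray is perpendicular to the reflected ray, so θ_t = 90° − θ_B = 42.52°.

θ_t ≈ 42.52°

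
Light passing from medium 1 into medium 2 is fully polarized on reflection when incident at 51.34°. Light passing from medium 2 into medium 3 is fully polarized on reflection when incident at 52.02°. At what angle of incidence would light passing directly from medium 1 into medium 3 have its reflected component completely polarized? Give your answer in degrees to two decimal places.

θ_B ≈ 58.01°

n₂/n₁ = tan 51.34° = 1.2500 and n₃/n₂ = tan 52.02° = 1.2809.
So n₃/n₁ = (n₂/n₁)(n₃/n₂) = 1.2500 × 1.2809 = 1.6011.
θ_B(1→3) = arctan(1.6011) = 58.01°.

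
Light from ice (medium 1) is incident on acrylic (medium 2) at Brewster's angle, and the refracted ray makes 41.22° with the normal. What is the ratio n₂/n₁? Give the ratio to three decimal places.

n₂/n₁ ≈ 1.141

θ_B + θ_t = 90°, so θ_B = 90° − 41.22° = 48.78°.
Then n₂/n₁ = tan θ_B = tan 48.78° = 1.141.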